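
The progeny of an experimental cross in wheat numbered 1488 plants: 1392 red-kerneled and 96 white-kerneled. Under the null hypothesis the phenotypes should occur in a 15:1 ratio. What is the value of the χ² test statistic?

The 15:1 ratio has 16 parts, so with N = 1488 the expected counts are:
  red-kerneled: 1488 × 15/16 = 1395
  white-kerneled: 1488 × 1/16 = 93
χ² = Σ (O − E)² / E
  red-kerneled: (1392 − 1395)² / 1395 = 0.0065
  white-kerneled: (96 − 93)² / 93 = 0.0968
χ² = 0.0065 + 0.0968 = 0.1033 ≈ 0.103

0.103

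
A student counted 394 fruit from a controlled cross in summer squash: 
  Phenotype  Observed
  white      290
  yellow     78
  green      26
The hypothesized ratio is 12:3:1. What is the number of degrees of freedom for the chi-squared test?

2

A goodness-of-fit test with 3 phenotype classes has df = 3 − 1 = 2.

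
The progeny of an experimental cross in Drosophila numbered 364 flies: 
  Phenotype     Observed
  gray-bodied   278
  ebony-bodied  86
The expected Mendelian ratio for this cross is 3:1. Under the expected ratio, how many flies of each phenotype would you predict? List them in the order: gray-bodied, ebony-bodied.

273, 91

Expected counts for N = 364 under a 3:1 ratio (total parts = 4):
  gray-bodied: 364 × 3/4 = 273
  ebony-bodied: 364 × 1/4 = 91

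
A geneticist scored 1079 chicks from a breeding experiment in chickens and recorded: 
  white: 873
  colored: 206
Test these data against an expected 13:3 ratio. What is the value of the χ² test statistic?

0.083

The 13:3 ratio has 16 parts, so with N = 1079 the expected counts are:
  white: 1079 × 13/16 = 876.6875
  colored: 1079 × 3/16 = 202.3125
χ² = Σ (O − E)² / E
  white: (873 − 876.6875)² / 876.6875 = 0.0155
  colored: (206 − 202.3125)² / 202.3125 = 0.0672
χ² = 0.0155 + 0.0672 = 0.0827 ≈ 0.083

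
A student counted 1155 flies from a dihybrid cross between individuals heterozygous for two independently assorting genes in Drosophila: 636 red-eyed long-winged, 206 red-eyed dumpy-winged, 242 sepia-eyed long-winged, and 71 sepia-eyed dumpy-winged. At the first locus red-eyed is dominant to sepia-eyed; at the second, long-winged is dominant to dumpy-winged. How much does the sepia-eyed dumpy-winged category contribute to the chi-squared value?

A dihybrid F₂ with independent assortment and complete dominance at both loci gives a 9:3:3:1 phenotypic ratio.
The 9:3:3:1 ratio has 16 parts, so with N = 1155 the expected counts are:
  red-eyed long-winged: 1155 × 9/16 = 649.6875
  red-eyed dumpy-winged: 1155 × 3/16 = 216.5625
  sepia-eyed long-winged: 1155 × 3/16 = 216.5625
  sepia-eyed dumpy-winged: 1155 × 1/16 = 72.1875
Contribution of sepia-eyed dumpy-winged: (71 − 72.1875)² / 72.1875 = 0.0195

0.020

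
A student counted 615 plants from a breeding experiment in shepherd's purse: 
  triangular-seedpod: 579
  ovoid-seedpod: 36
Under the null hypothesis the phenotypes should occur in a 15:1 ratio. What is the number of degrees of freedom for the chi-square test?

A goodness-of-fit test with 2 phenotype classes has df = 2 − 1 = 1.

1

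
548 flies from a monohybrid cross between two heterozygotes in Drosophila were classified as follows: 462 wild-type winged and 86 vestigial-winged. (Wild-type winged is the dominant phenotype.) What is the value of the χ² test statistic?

25.314

For a monohybrid cross between heterozygotes with complete dominance, the expected phenotypic ratio is 3:1.
Total ratio parts = 4. Expected numbers out of 548:
  wild-type winged: 548 × 3/4 = 411
  vestigial-winged: 548 × 1/4 = 137
χ² = Σ (O − E)² / E
  wild-type winged: (462 − 411)² / 411 = 6.3285
  vestigial-winged: (86 − 137)² / 137 = 18.9854
χ² = 6.3285 + 18.9854 = 25.3139 ≈ 25.314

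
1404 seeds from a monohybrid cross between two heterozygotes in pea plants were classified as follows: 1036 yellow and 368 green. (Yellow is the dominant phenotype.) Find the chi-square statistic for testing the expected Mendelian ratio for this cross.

For a monohybrid cross between heterozygotes with complete dominance, the expected phenotypic ratio is 3:1.
The 3:1 ratio has 4 parts, so with N = 1404 the expected counts are:
  yellow: 1404 × 3/4 = 1053
  green: 1404 × 1/4 = 351
χ² = Σ (O − E)² / E
  yellow: (1036 − 1053)² / 1053 = 0.2745
  green: (368 − 351)² / 351 = 0.8234
χ² = 0.2745 + 0.8234 = 1.0979 ≈ 1.098

1.098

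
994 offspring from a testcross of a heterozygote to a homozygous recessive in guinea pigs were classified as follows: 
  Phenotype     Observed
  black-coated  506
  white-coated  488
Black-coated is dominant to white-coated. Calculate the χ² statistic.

0.326

A testcross of a heterozygote (Aa × aa) gives a 1:1 phenotypic ratio.
The 1:1 ratio has 2 parts, so with N = 994 the expected counts are:
  black-coated: 994 × 1/2 = 497
  white-coated: 994 × 1/2 = 497
χ² = Σ (O − E)² / E
  black-coated: (506 − 497)² / 497 = 0.1630
  white-coated: (488 − 497)² / 497 = 0.1630
χ² = 0.1630 + 0.1630 = 0.326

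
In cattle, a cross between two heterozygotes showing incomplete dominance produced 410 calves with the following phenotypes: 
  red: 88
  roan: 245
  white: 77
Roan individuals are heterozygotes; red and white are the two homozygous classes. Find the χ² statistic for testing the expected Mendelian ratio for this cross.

16.200

With incomplete dominance, a heterozygote × heterozygote cross gives a 1:2:1 phenotypic ratio.
Expected counts for N = 410 under a 1:2:1 ratio (total parts = 4):
  red: 410 × 1/4 = 102.5
  roan: 410 × 2/4 = 205
  white: 410 × 1/4 = 102.5
χ² = Σ (O − E)² / E
  red: (88 − 102.5)² / 102.5 = 2.0512
  roan: (245 − 205)² / 205 = 7.8049
  white: (77 − 102.5)² / 102.5 = 6.3439
χ² = 2.0512 + 7.8049 + 6.3439 = 16.200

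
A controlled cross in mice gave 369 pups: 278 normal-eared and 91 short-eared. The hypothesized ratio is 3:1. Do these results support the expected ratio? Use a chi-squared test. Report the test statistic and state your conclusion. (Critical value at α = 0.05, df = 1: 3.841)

The 3:1 ratio has 4 parts, so with N = 369 the expected counts are:
  normal-eared: 369 × 3/4 = 276.75
  short-eared: 369 × 1/4 = 92.25
χ² = Σ (O − E)² / E
  normal-eared: (278 − 276.75)² / 276.75 = 0.0056
  short-eared: (91 − 92.25)² / 92.25 = 0.0169
χ² = 0.0056 + 0.0169 = 0.0225 ≈ 0.023
Degrees of freedom = 2 − 1 = 1; critical value at α = 0.05 is 3.841.
Since 0.023 < 3.841, we fail to reject the null hypothesis — the data are consistent with the 3:1 ratio.

0.023; consistent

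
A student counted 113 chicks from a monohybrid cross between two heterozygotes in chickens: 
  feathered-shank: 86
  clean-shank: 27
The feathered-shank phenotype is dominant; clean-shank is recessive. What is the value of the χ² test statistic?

0.074

For a monohybrid cross between heterozygotes with complete dominance, the expected phenotypic ratio is 3:1.
The 3:1 ratio has 4 parts, so with N = 113 the expected counts are:
  feathered-shank: 113 × 3/4 = 84.75
  clean-shank: 113 × 1/4 = 28.25
χ² = Σ (O − E)² / E
  feathered-shank: (86 − 84.75)² / 84.75 = 0.0184
  clean-shank: (27 − 28.25)² / 28.25 = 0.0553
χ² = 0.0184 + 0.0553 = 0.0737 ≈ 0.074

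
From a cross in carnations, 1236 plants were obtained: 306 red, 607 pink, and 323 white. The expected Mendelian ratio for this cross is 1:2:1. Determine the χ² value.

The 1:2:1 ratio has 4 parts, so with N = 1236 the expected counts are:
  red: 1236 × 1/4 = 309
  pink: 1236 × 2/4 = 618
  white: 1236 × 1/4 = 309
χ² = Σ (O − E)² / E
  red: (306 − 309)² / 309 = 0.0291
  pink: (607 − 618)² / 618 = 0.1958
  white: (323 − 309)² / 309 = 0.6343
χ² = 0.0291 + 0.1958 + 0.6343 = 0.8592 ≈ 0.859

0.859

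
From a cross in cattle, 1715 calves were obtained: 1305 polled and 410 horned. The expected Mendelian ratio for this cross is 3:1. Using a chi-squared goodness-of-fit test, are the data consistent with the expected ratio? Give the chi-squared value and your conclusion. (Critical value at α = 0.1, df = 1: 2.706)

1.093; consistent

Under the 3:1 hypothesis (Σ ratio = 4, N = 1715):
  polled: 1715 × 3/4 = 1286.25
  horned: 1715 × 1/4 = 428.75
χ² = Σ (O − E)² / E
  polled: (1305 − 1286.25)² / 1286.25 = 0.2733
  horned: (410 − 428.75)² / 428.75 = 0.8200
χ² = 0.2733 + 0.8200 = 1.0933 ≈ 1.093
Degrees of freedom = 2 − 1 = 1; critical value at α = 0.1 is 2.706.
Since 1.093 < 2.706, we fail to reject the null hypothesis — the data are consistent with the 3:1 ratio.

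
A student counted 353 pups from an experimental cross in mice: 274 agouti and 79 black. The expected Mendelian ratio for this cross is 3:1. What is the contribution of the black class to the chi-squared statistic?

0.970

The 3:1 ratio has 4 parts, so with N = 353 the expected counts are:
  agouti: 353 × 3/4 = 264.75
  black: 353 × 1/4 = 88.25
Contribution of black: (79 − 88.25)² / 88.25 = 0.9695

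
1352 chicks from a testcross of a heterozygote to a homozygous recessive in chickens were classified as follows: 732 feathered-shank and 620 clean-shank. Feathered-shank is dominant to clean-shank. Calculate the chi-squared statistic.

A testcross of a heterozygote (Aa × aa) gives a 1:1 phenotypic ratio.
Under the 1:1 hypothesis (Σ ratio = 2, N = 1352):
  feathered-shank: 1352 × 1/2 = 676
  clean-shank: 1352 × 1/2 = 676
χ² = Σ (O − E)² / E
  feathered-shank: (732 − 676)² / 676 = 4.6391
  clean-shank: (620 − 676)² / 676 = 4.6391
χ² = 4.6391 + 4.6391 = 9.2782 ≈ 9.278

9.278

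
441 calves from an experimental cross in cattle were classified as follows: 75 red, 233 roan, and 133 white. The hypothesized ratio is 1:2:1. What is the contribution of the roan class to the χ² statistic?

0.709

Under the 1:2:1 hypothesis (Σ ratio = 4, N = 441):
  red: 441 × 1/4 = 110.25
  roan: 441 × 2/4 = 220.5
  white: 441 × 1/4 = 110.25
Contribution of roan: (233 − 220.5)² / 220.5 = 0.7086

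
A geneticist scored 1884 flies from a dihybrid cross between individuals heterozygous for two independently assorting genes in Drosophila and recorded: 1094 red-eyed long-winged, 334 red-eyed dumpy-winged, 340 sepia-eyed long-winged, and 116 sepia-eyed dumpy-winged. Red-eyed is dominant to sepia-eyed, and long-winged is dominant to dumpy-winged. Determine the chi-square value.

2.679

A dihybrid F₂ with independent assortment and complete dominance at both loci gives a 9:3:3:1 phenotypic ratio.
The 9:3:3:1 ratio has 16 parts, so with N = 1884 the expected counts are:
  red-eyed long-winged: 1884 × 9/16 = 1059.75
  red-eyed dumpy-winged: 1884 × 3/16 = 353.25
  sepia-eyed long-winged: 1884 × 3/16 = 353.25
  sepia-eyed dumpy-winged: 1884 × 1/16 = 117.75
χ² = Σ (O − E)² / E
  red-eyed long-winged: (1094 − 1059.75)² / 1059.75 = 1.1069
  red-eyed dumpy-winged: (334 − 353.25)² / 353.25 = 1.0490
  sepia-eyed long-winged: (340 − 353.25)² / 353.25 = 0.4970
  sepia-eyed dumpy-winged: (116 − 117.75)² / 117.75 = 0.0260
χ² = 1.1069 + 1.0490 + 0.4970 + 0.0260 = 2.6789 ≈ 2.679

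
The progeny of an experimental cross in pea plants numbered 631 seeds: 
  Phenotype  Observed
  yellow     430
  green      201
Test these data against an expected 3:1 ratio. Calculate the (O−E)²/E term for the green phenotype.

Under the 3:1 hypothesis (Σ ratio = 4, N = 631):
  yellow: 631 × 3/4 = 473.25
  green: 631 × 1/4 = 157.75
Contribution of green: (201 − 157.75)² / 157.75 = 11.8578

11.858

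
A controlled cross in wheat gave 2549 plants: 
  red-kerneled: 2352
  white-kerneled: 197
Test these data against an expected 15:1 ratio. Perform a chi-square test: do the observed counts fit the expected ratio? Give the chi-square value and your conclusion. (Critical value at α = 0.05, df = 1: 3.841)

Expected counts for N = 2549 under a 15:1 ratio (total parts = 16):
  red-kerneled: 2549 × 15/16 = 2389.6875
  white-kerneled: 2549 × 1/16 = 159.3125
χ² = Σ (O − E)² / E
  red-kerneled: (2352 − 2389.6875)² / 2389.6875 = 0.5944
  white-kerneled: (197 − 159.3125)² / 159.3125 = 8.9155
χ² = 0.5944 + 8.9155 = 9.5099 ≈ 9.510
Degrees of freedom = 2 − 1 = 1; critical value at α = 0.05 is 3.841.
Since 9.510 > 3.841, we reject the null hypothesis — the data do not fit the 15:1 ratio.

9.510; not consistent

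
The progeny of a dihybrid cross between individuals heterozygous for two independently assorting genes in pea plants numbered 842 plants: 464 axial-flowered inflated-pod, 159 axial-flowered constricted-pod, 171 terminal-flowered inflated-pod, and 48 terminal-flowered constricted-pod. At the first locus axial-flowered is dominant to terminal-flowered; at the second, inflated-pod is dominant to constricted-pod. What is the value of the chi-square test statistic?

A dihybrid F₂ with independent assortment and complete dominance at both loci gives a 9:3:3:1 phenotypic ratio.
Expected counts for N = 842 under a 9:3:3:1 ratio (total parts = 16):
  axial-flowered inflated-pod: 842 × 9/16 = 473.625
  axial-flowered constricted-pod: 842 × 3/16 = 157.875
  terminal-flowered inflated-pod: 842 × 3/16 = 157.875
  terminal-flowered constricted-pod: 842 × 1/16 = 52.625
χ² = Σ (O − E)² / E
  axial-flowered inflated-pod: (464 − 473.625)² / 473.625 = 0.1956
  axial-flowered constricted-pod: (159 − 157.875)² / 157.875 = 0.0080
  terminal-flowered inflated-pod: (171 − 157.875)² / 157.875 = 1.0912
  terminal-flowered constricted-pod: (48 − 52.625)² / 52.625 = 0.4065
χ² = 0.1956 + 0.0080 + 1.0912 + 0.4065 = 1.7013 ≈ 1.701

1.701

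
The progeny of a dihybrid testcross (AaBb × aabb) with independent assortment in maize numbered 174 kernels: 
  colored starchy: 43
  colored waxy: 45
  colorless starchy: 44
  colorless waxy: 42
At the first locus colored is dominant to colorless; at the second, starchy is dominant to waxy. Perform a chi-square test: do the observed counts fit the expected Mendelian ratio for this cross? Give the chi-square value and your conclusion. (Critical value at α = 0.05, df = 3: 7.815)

0.115; consistent

A dihybrid testcross with independent assortment gives a 1:1:1:1 ratio.
Expected counts for N = 174 under a 1:1:1:1 ratio (total parts = 4):
  colored starchy: 174 × 1/4 = 43.5
  colored waxy: 174 × 1/4 = 43.5
  colorless starchy: 174 × 1/4 = 43.5
  colorless waxy: 174 × 1/4 = 43.5
χ² = Σ (O − E)² / E
  colored starchy: (43 − 43.5)² / 43.5 = 0.0057
  colored waxy: (45 − 43.5)² / 43.5 = 0.0517
  colorless starchy: (44 − 43.5)² / 43.5 = 0.0057
  colorless waxy: (42 − 43.5)² / 43.5 = 0.0517
χ² = 0.0057 + 0.0517 + 0.0057 + 0.0517 = 0.1148 ≈ 0.115
Degrees of freedom = 4 − 1 = 3; critical value at α = 0.05 is 7.815.
Since 0.115 < 7.815, we fail to reject the null hypothesis — the data are consistent with the 1:1:1:1 ratio.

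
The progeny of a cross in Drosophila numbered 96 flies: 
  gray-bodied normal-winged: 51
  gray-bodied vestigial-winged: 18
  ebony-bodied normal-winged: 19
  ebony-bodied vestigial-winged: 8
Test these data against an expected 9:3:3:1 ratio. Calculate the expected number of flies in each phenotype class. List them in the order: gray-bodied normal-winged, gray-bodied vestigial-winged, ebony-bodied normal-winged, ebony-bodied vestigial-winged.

Under the 9:3:3:1 hypothesis (Σ ratio = 16, N = 96):
  gray-bodied normal-winged: 96 × 9/16 = 54
  gray-bodied vestigial-winged: 96 × 3/16 = 18
  ebony-bodied normal-winged: 96 × 3/16 = 18
  ebony-bodied vestigial-winged: 96 × 1/16 = 6

54, 18, 18, 6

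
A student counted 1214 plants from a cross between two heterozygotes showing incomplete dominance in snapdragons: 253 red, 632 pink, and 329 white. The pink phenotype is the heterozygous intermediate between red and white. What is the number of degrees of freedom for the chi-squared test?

With incomplete dominance, a heterozygote × heterozygote cross gives a 1:2:1 phenotypic ratio.
A goodness-of-fit test with 3 phenotype classes has df = 3 − 1 = 2.

2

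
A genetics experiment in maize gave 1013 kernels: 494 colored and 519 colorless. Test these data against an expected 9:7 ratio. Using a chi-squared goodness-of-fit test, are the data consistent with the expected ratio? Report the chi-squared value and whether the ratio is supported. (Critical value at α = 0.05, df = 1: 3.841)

Expected counts for N = 1013 under a 9:7 ratio (total parts = 16):
  colored: 1013 × 9/16 = 569.8125
  colorless: 1013 × 7/16 = 443.1875
χ² = Σ (O − E)² / E
  colored: (494 − 569.8125)² / 569.8125 = 10.0867
  colorless: (519 − 443.1875)² / 443.1875 = 12.9686
χ² = 10.0867 + 12.9686 = 23.0553 ≈ 23.055
Degrees of freedom = 2 − 1 = 1; critical value at α = 0.05 is 3.841.
Since 23.055 > 3.841, we reject the null hypothesis — the data do not fit the 9:7 ratio.

23.055; not consistent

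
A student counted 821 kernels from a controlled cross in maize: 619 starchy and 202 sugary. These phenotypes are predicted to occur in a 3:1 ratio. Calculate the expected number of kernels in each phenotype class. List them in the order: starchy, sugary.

615.75, 205.25

Under the 3:1 hypothesis (Σ ratio = 4, N = 821):
  starchy: 821 × 3/4 = 615.75
  sugary: 821 × 1/4 = 205.25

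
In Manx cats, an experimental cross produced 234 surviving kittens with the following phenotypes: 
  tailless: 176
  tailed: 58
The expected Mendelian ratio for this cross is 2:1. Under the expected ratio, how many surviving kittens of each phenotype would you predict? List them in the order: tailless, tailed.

Total ratio parts = 3. Expected numbers out of 234:
  tailless: 234 × 2/3 = 156
  tailed: 234 × 1/3 = 78

156, 78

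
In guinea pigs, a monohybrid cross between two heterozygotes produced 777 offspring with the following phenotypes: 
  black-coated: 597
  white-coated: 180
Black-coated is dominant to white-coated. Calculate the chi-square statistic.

1.394

For a monohybrid cross between heterozygotes with complete dominance, the expected phenotypic ratio is 3:1.
Under the 3:1 hypothesis (Σ ratio = 4, N = 777):
  black-coated: 777 × 3/4 = 582.75
  white-coated: 777 × 1/4 = 194.25
χ² = Σ (O − E)² / E
  black-coated: (597 − 582.75)² / 582.75 = 0.3485
  white-coated: (180 − 194.25)² / 194.25 = 1.0454
χ² = 0.3485 + 1.0454 = 1.3939 ≈ 1.394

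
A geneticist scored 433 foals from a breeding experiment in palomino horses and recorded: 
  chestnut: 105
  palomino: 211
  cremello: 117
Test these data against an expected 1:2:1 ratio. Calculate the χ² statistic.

The 1:2:1 ratio has 4 parts, so with N = 433 the expected counts are:
  chestnut: 433 × 1/4 = 108.25
  palomino: 433 × 2/4 = 216.5
  cremello: 433 × 1/4 = 108.25
χ² = Σ (O − E)² / E
  chestnut: (105 − 108.25)² / 108.25 = 0.0976
  palomino: (211 − 216.5)² / 216.5 = 0.1397
  cremello: (117 − 108.25)² / 108.25 = 0.7073
χ² = 0.0976 + 0.1397 + 0.7073 = 0.9446 ≈ 0.945

0.945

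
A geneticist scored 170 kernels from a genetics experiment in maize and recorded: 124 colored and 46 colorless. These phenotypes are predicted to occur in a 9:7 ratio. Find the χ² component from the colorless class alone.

Expected counts for N = 170 under a 9:7 ratio (total parts = 16):
  colored: 170 × 9/16 = 95.625
  colorless: 170 × 7/16 = 74.375
Contribution of colorless: (46 − 74.375)² / 74.375 = 10.8254

10.825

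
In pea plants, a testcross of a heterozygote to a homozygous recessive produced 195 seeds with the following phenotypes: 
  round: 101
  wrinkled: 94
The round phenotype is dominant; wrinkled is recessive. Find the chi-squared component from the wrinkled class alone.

0.126

A testcross of a heterozygote (Aa × aa) gives a 1:1 phenotypic ratio.
The 1:1 ratio has 2 parts, so with N = 195 the expected counts are:
  round: 195 × 1/2 = 97.5
  wrinkled: 195 × 1/2 = 97.5
Contribution of wrinkled: (94 − 97.5)² / 97.5 = 0.1256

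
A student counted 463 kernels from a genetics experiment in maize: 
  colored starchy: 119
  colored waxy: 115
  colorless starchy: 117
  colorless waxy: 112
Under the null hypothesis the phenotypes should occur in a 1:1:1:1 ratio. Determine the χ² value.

0.231

Total ratio parts = 4. Expected numbers out of 463:
  colored starchy: 463 × 1/4 = 115.75
  colored waxy: 463 × 1/4 = 115.75
  colorless starchy: 463 × 1/4 = 115.75
  colorless waxy: 463 × 1/4 = 115.75
χ² = Σ (O − E)² / E
  colored starchy: (119 − 115.75)² / 115.75 = 0.0913
  colored waxy: (115 − 115.75)² / 115.75 = 0.0049
  colorless starchy: (117 − 115.75)² / 115.75 = 0.0135
  colorless waxy: (112 − 115.75)² / 115.75 = 0.1215
χ² = 0.0913 + 0.0049 + 0.0135 + 0.1215 = 0.2312 ≈ 0.231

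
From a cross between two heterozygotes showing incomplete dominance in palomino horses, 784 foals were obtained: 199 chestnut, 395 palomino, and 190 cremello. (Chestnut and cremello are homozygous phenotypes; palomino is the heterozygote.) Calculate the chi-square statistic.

0.253

With incomplete dominance, a heterozygote × heterozygote cross gives a 1:2:1 phenotypic ratio.
Under the 1:2:1 hypothesis (Σ ratio = 4, N = 784):
  chestnut: 784 × 1/4 = 196
  palomino: 784 × 2/4 = 392
  cremello: 784 × 1/4 = 196
χ² = Σ (O − E)² / E
  chestnut: (199 − 196)² / 196 = 0.0459
  palomino: (395 − 392)² / 392 = 0.0230
  cremello: (190 − 196)² / 196 = 0.1837
χ² = 0.0459 + 0.0230 + 0.1837 = 0.2526 ≈ 0.253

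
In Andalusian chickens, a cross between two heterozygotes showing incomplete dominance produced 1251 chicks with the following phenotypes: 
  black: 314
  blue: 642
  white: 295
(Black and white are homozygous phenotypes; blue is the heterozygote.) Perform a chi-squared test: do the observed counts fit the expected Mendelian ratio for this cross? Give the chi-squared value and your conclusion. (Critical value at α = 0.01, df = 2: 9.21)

1.448; consistent

With incomplete dominance, a heterozygote × heterozygote cross gives a 1:2:1 phenotypic ratio.
Expected counts for N = 1251 under a 1:2:1 ratio (total parts = 4):
  black: 1251 × 1/4 = 312.75
  blue: 1251 × 2/4 = 625.5
  white: 1251 × 1/4 = 312.75
χ² = Σ (O − E)² / E
  black: (314 − 312.75)² / 312.75 = 0.0050
  blue: (642 − 625.5)² / 625.5 = 0.4353
  white: (295 − 312.75)² / 312.75 = 1.0074
χ² = 0.0050 + 0.4353 + 1.0074 = 1.4477 ≈ 1.448
Degrees of freedom = 3 − 1 = 2; critical value at α = 0.01 is 9.21.
Since 1.448 < 9.21, we fail to reject the null hypothesis — the data are consistent with the 1:2:1 ratio.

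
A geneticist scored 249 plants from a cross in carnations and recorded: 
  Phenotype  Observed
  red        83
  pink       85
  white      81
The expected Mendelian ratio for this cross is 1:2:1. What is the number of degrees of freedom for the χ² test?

A goodness-of-fit test with 3 phenotype classes has df = 3 − 1 = 2.

2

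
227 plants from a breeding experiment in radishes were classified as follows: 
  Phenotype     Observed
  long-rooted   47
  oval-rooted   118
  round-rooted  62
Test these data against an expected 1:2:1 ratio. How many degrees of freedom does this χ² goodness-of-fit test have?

A goodness-of-fit test with 3 phenotype classes has df = 3 − 1 = 2.

2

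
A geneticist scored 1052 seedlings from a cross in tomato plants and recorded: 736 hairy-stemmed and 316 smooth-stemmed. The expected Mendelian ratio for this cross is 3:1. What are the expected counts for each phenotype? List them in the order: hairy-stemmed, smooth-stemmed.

789, 263

Expected counts for N = 1052 under a 3:1 ratio (total parts = 4):
  hairy-stemmed: 1052 × 3/4 = 789
  smooth-stemmed: 1052 × 1/4 = 263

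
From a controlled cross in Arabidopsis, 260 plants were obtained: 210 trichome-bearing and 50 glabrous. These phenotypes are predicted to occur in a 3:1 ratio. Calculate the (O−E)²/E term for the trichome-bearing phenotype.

1.154

The 3:1 ratio has 4 parts, so with N = 260 the expected counts are:
  trichome-bearing: 260 × 3/4 = 195
  glabrous: 260 × 1/4 = 65
Contribution of trichome-bearing: (210 − 195)² / 195 = 1.1538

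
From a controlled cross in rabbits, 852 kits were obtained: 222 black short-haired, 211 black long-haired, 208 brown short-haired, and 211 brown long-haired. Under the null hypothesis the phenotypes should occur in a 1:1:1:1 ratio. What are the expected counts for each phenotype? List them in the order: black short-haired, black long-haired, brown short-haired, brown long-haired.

213, 213, 213, 213

Expected counts for N = 852 under a 1:1:1:1 ratio (total parts = 4):
  black short-haired: 852 × 1/4 = 213
  black long-haired: 852 × 1/4 = 213
  brown short-haired: 852 × 1/4 = 213
  brown long-haired: 852 × 1/4 = 213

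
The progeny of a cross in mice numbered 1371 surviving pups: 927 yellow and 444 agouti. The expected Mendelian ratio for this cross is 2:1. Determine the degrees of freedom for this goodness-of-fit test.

1

A goodness-of-fit test with 2 phenotype classes has df = 2 − 1 = 1.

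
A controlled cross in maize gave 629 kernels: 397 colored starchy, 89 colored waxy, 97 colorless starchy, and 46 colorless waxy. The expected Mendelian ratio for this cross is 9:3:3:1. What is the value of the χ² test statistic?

17.226

The 9:3:3:1 ratio has 16 parts, so with N = 629 the expected counts are:
  colored starchy: 629 × 9/16 = 353.8125
  colored waxy: 629 × 3/16 = 117.9375
  colorless starchy: 629 × 3/16 = 117.9375
  colorless waxy: 629 × 1/16 = 39.3125
χ² = Σ (O − E)² / E
  colored starchy: (397 − 353.8125)² / 353.8125 = 5.2716
  colored waxy: (89 − 117.9375)² / 117.9375 = 7.1002
  colorless starchy: (97 − 117.9375)² / 117.9375 = 3.7170
  colorless waxy: (46 − 39.3125)² / 39.3125 = 1.1376
χ² = 5.2716 + 7.1002 + 3.7170 + 1.1376 = 17.2264 ≈ 17.226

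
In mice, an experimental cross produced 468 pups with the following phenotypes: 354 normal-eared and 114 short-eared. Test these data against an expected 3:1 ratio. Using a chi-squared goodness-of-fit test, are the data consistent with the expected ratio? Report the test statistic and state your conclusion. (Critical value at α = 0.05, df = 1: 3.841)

The 3:1 ratio has 4 parts, so with N = 468 the expected counts are:
  normal-eared: 468 × 3/4 = 351
  short-eared: 468 × 1/4 = 117
χ² = Σ (O − E)² / E
  normal-eared: (354 − 351)² / 351 = 0.0256
  short-eared: (114 − 117)² / 117 = 0.0769
χ² = 0.0256 + 0.0769 = 0.1025 ≈ 0.103
Degrees of freedom = 2 − 1 = 1; critical value at α = 0.05 is 3.841.
Since 0.103 < 3.841, we fail to reject the null hypothesis — the data are consistent with the 3:1 ratio.

0.103; consistent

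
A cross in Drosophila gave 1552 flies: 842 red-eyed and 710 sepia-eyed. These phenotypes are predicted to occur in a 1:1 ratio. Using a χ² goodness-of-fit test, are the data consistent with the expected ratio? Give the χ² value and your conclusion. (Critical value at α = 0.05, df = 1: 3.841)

11.227; not consistent

Total ratio parts = 2. Expected numbers out of 1552:
  red-eyed: 1552 × 1/2 = 776
  sepia-eyed: 1552 × 1/2 = 776
χ² = Σ (O − E)² / E
  red-eyed: (842 − 776)² / 776 = 5.6134
  sepia-eyed: (710 − 776)² / 776 = 5.6134
χ² = 5.6134 + 5.6134 = 11.2268 ≈ 11.227
Degrees of freedom = 2 − 1 = 1; critical value at α = 0.05 is 3.841.
Since 11.227 > 3.841, we reject the null hypothesis — the data do not fit the 1:1 ratio.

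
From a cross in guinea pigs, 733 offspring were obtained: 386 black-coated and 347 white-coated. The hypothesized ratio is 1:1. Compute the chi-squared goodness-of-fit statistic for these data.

2.075

The 1:1 ratio has 2 parts, so with N = 733 the expected counts are:
  black-coated: 733 × 1/2 = 366.5
  white-coated: 733 × 1/2 = 366.5
χ² = Σ (O − E)² / E
  black-coated: (386 − 366.5)² / 366.5 = 1.0375
  white-coated: (347 − 366.5)² / 366.5 = 1.0375
χ² = 1.0375 + 1.0375 = 2.075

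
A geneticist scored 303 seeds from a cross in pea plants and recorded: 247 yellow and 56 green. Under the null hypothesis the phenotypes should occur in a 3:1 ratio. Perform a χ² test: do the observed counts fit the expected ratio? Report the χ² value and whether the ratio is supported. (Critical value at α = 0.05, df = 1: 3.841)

Total ratio parts = 4. Expected numbers out of 303:
  yellow: 303 × 3/4 = 227.25
  green: 303 × 1/4 = 75.75
χ² = Σ (O − E)² / E
  yellow: (247 − 227.25)² / 227.25 = 1.7164
  green: (56 − 75.75)² / 75.75 = 5.1493
χ² = 1.7164 + 5.1493 = 6.8657 ≈ 6.866
Degrees of freedom = 2 − 1 = 1; critical value at α = 0.05 is 3.841.
Since 6.866 > 3.841, we reject the null hypothesis — the data do not fit the 3:1 ratio.

6.866; not consistent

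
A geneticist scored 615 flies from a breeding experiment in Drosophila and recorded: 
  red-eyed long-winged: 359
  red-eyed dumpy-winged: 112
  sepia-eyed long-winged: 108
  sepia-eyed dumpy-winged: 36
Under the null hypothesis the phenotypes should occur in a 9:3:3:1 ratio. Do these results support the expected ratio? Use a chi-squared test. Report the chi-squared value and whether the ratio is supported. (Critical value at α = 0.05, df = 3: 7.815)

Total ratio parts = 16. Expected numbers out of 615:
  red-eyed long-winged: 615 × 9/16 = 345.9375
  red-eyed dumpy-winged: 615 × 3/16 = 115.3125
  sepia-eyed long-winged: 615 × 3/16 = 115.3125
  sepia-eyed dumpy-winged: 615 × 1/16 = 38.4375
χ² = Σ (O − E)² / E
  red-eyed long-winged: (359 − 345.9375)² / 345.9375 = 0.4932
  red-eyed dumpy-winged: (112 − 115.3125)² / 115.3125 = 0.0952
  sepia-eyed long-winged: (108 − 115.3125)² / 115.3125 = 0.4637
  sepia-eyed dumpy-winged: (36 − 38.4375)² / 38.4375 = 0.1546
χ² = 0.4932 + 0.0952 + 0.4637 + 0.1546 = 1.2067 ≈ 1.207
Degrees of freedom = 4 − 1 = 3; critical value at α = 0.05 is 7.815.
Since 1.207 < 7.815, we fail to reject the null hypothesis — the data are consistent with the 9:3:3:1 ratio.

1.207; consistent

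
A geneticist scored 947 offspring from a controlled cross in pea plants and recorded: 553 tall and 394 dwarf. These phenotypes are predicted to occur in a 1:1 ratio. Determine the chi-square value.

Under the 1:1 hypothesis (Σ ratio = 2, N = 947):
  tall: 947 × 1/2 = 473.5
  dwarf: 947 × 1/2 = 473.5
χ² = Σ (O − E)² / E
  tall: (553 − 473.5)² / 473.5 = 13.3479
  dwarf: (394 − 473.5)² / 473.5 = 13.3479
χ² = 13.3479 + 13.3479 = 26.6958 ≈ 26.696

26.696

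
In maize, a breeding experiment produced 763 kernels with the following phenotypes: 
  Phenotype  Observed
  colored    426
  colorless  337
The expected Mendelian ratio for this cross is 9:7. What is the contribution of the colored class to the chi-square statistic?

Total ratio parts = 16. Expected numbers out of 763:
  colored: 763 × 9/16 = 429.1875
  colorless: 763 × 7/16 = 333.8125
Contribution of colored: (426 − 429.1875)² / 429.1875 = 0.0237

0.024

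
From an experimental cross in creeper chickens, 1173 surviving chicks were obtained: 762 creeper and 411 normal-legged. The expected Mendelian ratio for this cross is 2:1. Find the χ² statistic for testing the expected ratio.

1.535

Total ratio parts = 3. Expected numbers out of 1173:
  creeper: 1173 × 2/3 = 782
  normal-legged: 1173 × 1/3 = 391
χ² = Σ (O − E)² / E
  creeper: (762 − 782)² / 782 = 0.5115
  normal-legged: (411 − 391)² / 391 = 1.0230
χ² = 0.5115 + 1.0230 = 1.5345 ≈ 1.535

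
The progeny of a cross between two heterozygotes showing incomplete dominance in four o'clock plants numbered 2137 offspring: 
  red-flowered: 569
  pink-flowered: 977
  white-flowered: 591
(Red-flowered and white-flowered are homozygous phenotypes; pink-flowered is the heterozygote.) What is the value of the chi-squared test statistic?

With incomplete dominance, a heterozygote × heterozygote cross gives a 1:2:1 phenotypic ratio.
Expected counts for N = 2137 under a 1:2:1 ratio (total parts = 4):
  red-flowered: 2137 × 1/4 = 534.25
  pink-flowered: 2137 × 2/4 = 1068.5
  white-flowered: 2137 × 1/4 = 534.25
χ² = Σ (O − E)² / E
  red-flowered: (569 − 534.25)² / 534.25 = 2.2603
  pink-flowered: (977 − 1068.5)² / 1068.5 = 7.8355
  white-flowered: (591 − 534.25)² / 534.25 = 6.0282
χ² = 2.2603 + 7.8355 + 6.0282 = 16.124

16.124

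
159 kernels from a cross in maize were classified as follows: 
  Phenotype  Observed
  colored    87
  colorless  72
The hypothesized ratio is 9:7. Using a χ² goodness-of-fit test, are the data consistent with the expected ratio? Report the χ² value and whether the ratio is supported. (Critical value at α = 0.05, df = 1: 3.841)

Expected counts for N = 159 under a 9:7 ratio (total parts = 16):
  colored: 159 × 9/16 = 89.4375
  colorless: 159 × 7/16 = 69.5625
χ² = Σ (O − E)² / E
  colored: (87 − 89.4375)² / 89.4375 = 0.0664
  colorless: (72 − 69.5625)² / 69.5625 = 0.0854
χ² = 0.0664 + 0.0854 = 0.1518 ≈ 0.152
Degrees of freedom = 2 − 1 = 1; critical value at α = 0.05 is 3.841.
Since 0.152 < 3.841, we fail to reject the null hypothesis — the data are consistent with the 9:7 ratio.

0.152; consistent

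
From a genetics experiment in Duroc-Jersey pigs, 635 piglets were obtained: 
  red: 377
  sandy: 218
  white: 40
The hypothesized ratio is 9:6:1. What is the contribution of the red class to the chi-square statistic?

The 9:6:1 ratio has 16 parts, so with N = 635 the expected counts are:
  red: 635 × 9/16 = 357.1875
  sandy: 635 × 6/16 = 238.125
  white: 635 × 1/16 = 39.6875
Contribution of red: (377 − 357.1875)² / 357.1875 = 1.0990

1.099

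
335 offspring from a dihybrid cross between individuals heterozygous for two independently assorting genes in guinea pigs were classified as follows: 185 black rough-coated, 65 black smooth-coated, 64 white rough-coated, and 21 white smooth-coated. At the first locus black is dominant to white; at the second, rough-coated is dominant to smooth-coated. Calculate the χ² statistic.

0.162

A dihybrid F₂ with independent assortment and complete dominance at both loci gives a 9:3:3:1 phenotypic ratio.
Under the 9:3:3:1 hypothesis (Σ ratio = 16, N = 335):
  black rough-coated: 335 × 9/16 = 188.4375
  black smooth-coated: 335 × 3/16 = 62.8125
  white rough-coated: 335 × 3/16 = 62.8125
  white smooth-coated: 335 × 1/16 = 20.9375
χ² = Σ (O − E)² / E
  black rough-coated: (185 − 188.4375)² / 188.4375 = 0.0627
  black smooth-coated: (65 − 62.8125)² / 62.8125 = 0.0762
  white rough-coated: (64 − 62.8125)² / 62.8125 = 0.0225
  white smooth-coated: (21 − 20.9375)² / 20.9375 = 0.0002
χ² = 0.0627 + 0.0762 + 0.0225 + 0.0002 = 0.1616 ≈ 0.162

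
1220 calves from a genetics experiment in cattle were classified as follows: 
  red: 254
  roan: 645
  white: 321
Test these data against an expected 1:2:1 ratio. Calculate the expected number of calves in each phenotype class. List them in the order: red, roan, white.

Under the 1:2:1 hypothesis (Σ ratio = 4, N = 1220):
  red: 1220 × 1/4 = 305
  roan: 1220 × 2/4 = 610
  white: 1220 × 1/4 = 305

305, 610, 305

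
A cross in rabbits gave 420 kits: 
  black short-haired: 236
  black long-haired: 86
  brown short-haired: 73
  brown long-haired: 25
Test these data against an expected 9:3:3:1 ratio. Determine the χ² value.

1.147

Total ratio parts = 16. Expected numbers out of 420:
  black short-haired: 420 × 9/16 = 236.25
  black long-haired: 420 × 3/16 = 78.75
  brown short-haired: 420 × 3/16 = 78.75
  brown long-haired: 420 × 1/16 = 26.25
χ² = Σ (O − E)² / E
  black short-haired: (236 − 236.25)² / 236.25 = 0.0003
  black long-haired: (86 − 78.75)² / 78.75 = 0.6675
  brown short-haired: (73 − 78.75)² / 78.75 = 0.4198
  brown long-haired: (25 − 26.25)² / 26.25 = 0.0595
χ² = 0.0003 + 0.6675 + 0.4198 + 0.0595 = 1.1471 ≈ 1.147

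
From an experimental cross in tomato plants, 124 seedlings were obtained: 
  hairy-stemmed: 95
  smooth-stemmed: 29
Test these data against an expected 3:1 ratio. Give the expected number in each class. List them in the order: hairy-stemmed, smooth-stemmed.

93, 31

Under the 3:1 hypothesis (Σ ratio = 4, N = 124):
  hairy-stemmed: 124 × 3/4 = 93
  smooth-stemmed: 124 × 1/4 = 31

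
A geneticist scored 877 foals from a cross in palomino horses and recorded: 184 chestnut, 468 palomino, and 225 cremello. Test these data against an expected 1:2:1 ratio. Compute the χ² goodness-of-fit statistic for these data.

7.803

Total ratio parts = 4. Expected numbers out of 877:
  chestnut: 877 × 1/4 = 219.25
  palomino: 877 × 2/4 = 438.5
  cremello: 877 × 1/4 = 219.25
χ² = Σ (O − E)² / E
  chestnut: (184 − 219.25)² / 219.25 = 5.6673
  palomino: (468 − 438.5)² / 438.5 = 1.9846
  cremello: (225 − 219.25)² / 219.25 = 0.1508
χ² = 5.6673 + 1.9846 + 0.1508 = 7.8027 ≈ 7.803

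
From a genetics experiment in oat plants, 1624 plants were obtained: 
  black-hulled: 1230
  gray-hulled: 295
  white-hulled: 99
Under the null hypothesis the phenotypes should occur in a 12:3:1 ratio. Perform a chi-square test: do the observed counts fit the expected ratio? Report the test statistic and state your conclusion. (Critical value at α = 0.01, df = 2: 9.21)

0.476; consistent

Expected counts for N = 1624 under a 12:3:1 ratio (total parts = 16):
  black-hulled: 1624 × 12/16 = 1218
  gray-hulled: 1624 × 3/16 = 304.5
  white-hulled: 1624 × 1/16 = 101.5
χ² = Σ (O − E)² / E
  black-hulled: (1230 − 1218)² / 1218 = 0.1182
  gray-hulled: (295 − 304.5)² / 304.5 = 0.2964
  white-hulled: (99 − 101.5)² / 101.5 = 0.0616
χ² = 0.1182 + 0.2964 + 0.0616 = 0.4762 ≈ 0.476
Degrees of freedom = 3 − 1 = 2; critical value at α = 0.01 is 9.21.
Since 0.476 < 9.21, we fail to reject the null hypothesis — the data are consistent with the 12:3:1 ratio.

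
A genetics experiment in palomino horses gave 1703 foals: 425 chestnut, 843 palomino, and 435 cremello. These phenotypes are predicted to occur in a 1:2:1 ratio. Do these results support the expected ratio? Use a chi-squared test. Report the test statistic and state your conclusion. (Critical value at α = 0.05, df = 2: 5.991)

0.287; consistent

Total ratio parts = 4. Expected numbers out of 1703:
  chestnut: 1703 × 1/4 = 425.75
  palomino: 1703 × 2/4 = 851.5
  cremello: 1703 × 1/4 = 425.75
χ² = Σ (O − E)² / E
  chestnut: (425 − 425.75)² / 425.75 = 0.0013
  palomino: (843 − 851.5)² / 851.5 = 0.0849
  cremello: (435 − 425.75)² / 425.75 = 0.2010
χ² = 0.0013 + 0.0849 + 0.2010 = 0.2872 ≈ 0.287
Degrees of freedom = 3 − 1 = 2; critical value at α = 0.05 is 5.991.
Since 0.287 < 5.991, we fail to reject the null hypothesis — the data are consistent with the 1:2:1 ratio.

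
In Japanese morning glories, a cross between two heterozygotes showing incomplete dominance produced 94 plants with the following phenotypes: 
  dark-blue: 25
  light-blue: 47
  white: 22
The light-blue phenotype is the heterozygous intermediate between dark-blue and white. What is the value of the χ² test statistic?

With incomplete dominance, a heterozygote × heterozygote cross gives a 1:2:1 phenotypic ratio.
Total ratio parts = 4. Expected numbers out of 94:
  dark-blue: 94 × 1/4 = 23.5
  light-blue: 94 × 2/4 = 47
  white: 94 × 1/4 = 23.5
χ² = Σ (O − E)² / E
  dark-blue: (25 − 23.5)² / 23.5 = 0.0957
  light-blue: (47 − 47)² / 47 = 0.0000
  white: (22 − 23.5)² / 23.5 = 0.0957
χ² = 0.0957 + 0.0000 + 0.0957 = 0.1914 ≈ 0.191

0.191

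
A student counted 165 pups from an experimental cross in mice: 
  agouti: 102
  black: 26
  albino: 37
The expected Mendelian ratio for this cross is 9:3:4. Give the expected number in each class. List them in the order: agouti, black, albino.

Under the 9:3:4 hypothesis (Σ ratio = 16, N = 165):
  agouti: 165 × 9/16 = 92.8125
  black: 165 × 3/16 = 30.9375
  albino: 165 × 4/16 = 41.25

92.8125, 30.9375, 41.25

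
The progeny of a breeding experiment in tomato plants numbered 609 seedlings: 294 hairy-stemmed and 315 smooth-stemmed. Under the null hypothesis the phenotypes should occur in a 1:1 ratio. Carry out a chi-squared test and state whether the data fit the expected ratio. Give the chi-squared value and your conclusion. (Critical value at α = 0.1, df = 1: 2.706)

The 1:1 ratio has 2 parts, so with N = 609 the expected counts are:
  hairy-stemmed: 609 × 1/2 = 304.5
  smooth-stemmed: 609 × 1/2 = 304.5
χ² = Σ (O − E)² / E
  hairy-stemmed: (294 − 304.5)² / 304.5 = 0.3621
  smooth-stemmed: (315 − 304.5)² / 304.5 = 0.3621
χ² = 0.3621 + 0.3621 = 0.7242 ≈ 0.724
Degrees of freedom = 2 − 1 = 1; critical value at α = 0.1 is 2.706.
Since 0.724 < 2.706, we fail to reject the null hypothesis — the data are consistent with the 1:1 ratio.

0.724; consistent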